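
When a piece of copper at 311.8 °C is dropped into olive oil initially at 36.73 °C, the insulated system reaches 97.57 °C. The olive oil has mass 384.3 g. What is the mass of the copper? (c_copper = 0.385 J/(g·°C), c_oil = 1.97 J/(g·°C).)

Let T be the final temperature. ΣQ_i = 0:
m·0.385·(97.57 − 311.8) + 384.3·1.97·(97.57 − 36.73) = 0
-82.48 m = -46060
m = -46060/-82.48 ≈ 558.5 g

m ≈ 558 g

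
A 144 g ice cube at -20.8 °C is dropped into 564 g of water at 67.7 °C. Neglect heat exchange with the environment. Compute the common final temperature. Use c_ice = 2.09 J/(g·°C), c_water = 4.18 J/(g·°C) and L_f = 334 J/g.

Energy balance with sensible and latent terms:
warm ice to 0 °C: 144×2.09×(0 − (-20.8)) = 6260
  melt ice: 144×334 = 48096
  warm the meltwater: 601.92 T
  water cools: 564×4.18×(T − 67.7) = 2357.5(T − 67.7)
2959.4 T = 159604 − 54356 = 105248
T ≈ 35.56 °C — above 0 °C, consistent with complete melting.

T_f ≈ 35.6 °C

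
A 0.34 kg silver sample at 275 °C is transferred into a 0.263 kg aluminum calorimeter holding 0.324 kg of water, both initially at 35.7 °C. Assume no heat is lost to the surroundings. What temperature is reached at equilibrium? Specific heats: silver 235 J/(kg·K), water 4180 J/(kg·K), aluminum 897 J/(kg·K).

T_f ≈ 47.1 °C

With ΣQ=0 the equilibrium temperature is the m·c-weighted mean:
T_f = (79.9·275 + 1354.3·35.7 + 235.91·35.7) / (79.9 + 1354.3 + 235.91)
    = 78744 / 1670.1 ≈ 47.15 °C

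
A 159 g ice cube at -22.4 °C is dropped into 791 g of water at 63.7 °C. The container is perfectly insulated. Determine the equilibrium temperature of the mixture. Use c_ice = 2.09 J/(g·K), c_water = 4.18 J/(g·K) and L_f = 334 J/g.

T_f ≈ 37.8 °C

Heat gained plus heat lost sum to zero:
ice -22.4→0 °C: 159·2.09·22.4 = 7443.7
  latent heat to melt: 159·334 = 53106
  warm the meltwater: 664.62 T
  water cools: 791·4.18·(T − 63.7) = 3306.4(T − 63.7)
3971 T = 210616 − 60550 = 150067
T ≈ 37.79 °C — above 0 °C, consistent with complete melting.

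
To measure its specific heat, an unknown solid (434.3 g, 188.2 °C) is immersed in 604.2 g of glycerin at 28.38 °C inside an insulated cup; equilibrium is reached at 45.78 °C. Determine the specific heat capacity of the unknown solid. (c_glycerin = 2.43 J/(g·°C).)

c ≈ 0.413 J/(g·°C)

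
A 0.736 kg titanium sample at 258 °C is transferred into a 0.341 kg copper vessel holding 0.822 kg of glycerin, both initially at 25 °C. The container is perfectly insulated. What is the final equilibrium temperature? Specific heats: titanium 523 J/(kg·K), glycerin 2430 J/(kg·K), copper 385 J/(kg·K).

Energy conservation, ΣQ = 0:
0.736·523·(T − 258) + 0.822·2430·(T − 25) + 0.341·385·(T − 25) = 0
(384.93 + 1997.5 + 131.28) T = 384.93·258 + 1997.5·25 + 131.28·25
T = 152530 / 2513.7 = 60.7 °C

T_f ≈ 60.7 °C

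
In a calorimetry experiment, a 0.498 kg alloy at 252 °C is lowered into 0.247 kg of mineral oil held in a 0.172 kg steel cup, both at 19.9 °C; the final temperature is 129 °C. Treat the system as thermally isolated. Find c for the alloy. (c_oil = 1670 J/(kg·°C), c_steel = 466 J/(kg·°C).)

Taking heat into each body as positive, Σ m c ΔT = 0:
0.498×c×(129 − 252) + 0.247×1670×(129 − 19.9) + 0.172×466×(129 − 19.9) = 0
-61.25 c = -53747
c = -53747/-61.25 ≈ 877.4 J/(kg·°C)

c ≈ 877 J/(kg·°C)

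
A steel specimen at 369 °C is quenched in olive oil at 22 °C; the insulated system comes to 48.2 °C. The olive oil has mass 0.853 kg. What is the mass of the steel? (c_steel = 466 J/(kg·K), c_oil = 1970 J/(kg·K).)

m ≈ 0.295 kg

Energy conservation, ΣQ = 0:
m·466·(48.2 − 369) + 0.853·1970·(48.2 − 22) = 0
-149493 m = -44027
m = -44027/-149493 ≈ 0.2945 kg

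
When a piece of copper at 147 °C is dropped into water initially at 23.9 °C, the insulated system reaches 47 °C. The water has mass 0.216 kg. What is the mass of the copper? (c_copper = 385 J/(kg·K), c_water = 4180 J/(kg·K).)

m ≈ 0.542 kg

|Q_copper| = |Q_water|:
m×385×(147 − 47) = 0.216×4180×(47 − 23.9)
38500 m = 20857  ⇒  m ≈ 0.5417 kg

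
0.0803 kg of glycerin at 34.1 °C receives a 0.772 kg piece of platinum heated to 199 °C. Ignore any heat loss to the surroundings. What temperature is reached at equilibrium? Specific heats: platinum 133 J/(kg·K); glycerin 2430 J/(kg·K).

Let T be the final temperature. ΣQ_i = 0:
0.772*133*(T − 199) + 0.0803*2430*(T − 34.1) = 0
102.68(T − 199) + 195.13(T − 34.1) = 0
297.81 T = 27086
T ≈ 90.95 °C

T_f ≈ 91.0 °C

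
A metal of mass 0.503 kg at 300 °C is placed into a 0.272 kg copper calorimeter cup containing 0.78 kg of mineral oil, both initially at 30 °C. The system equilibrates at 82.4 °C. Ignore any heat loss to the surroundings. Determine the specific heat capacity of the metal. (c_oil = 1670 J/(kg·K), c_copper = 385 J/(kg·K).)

Conservation of energy gives ΣQ = 0:
0.503·c·(82.4 − 300) + 0.78·1670·(82.4 − 30) + 0.272·385·(82.4 − 30) = 0
-109.45 c = -73744
c = -73744/-109.45 ≈ 673.7 J/(kg·K)

c ≈ 674 J/(kg·K)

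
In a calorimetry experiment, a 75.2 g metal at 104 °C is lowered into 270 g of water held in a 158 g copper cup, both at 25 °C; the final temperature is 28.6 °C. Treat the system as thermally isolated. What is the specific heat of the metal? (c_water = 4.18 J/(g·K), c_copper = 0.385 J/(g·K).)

Conservation of energy gives ΣQ = 0:
75.2·c·(28.6 − 104) + 270·4.18·(28.6 − 25) + 158·0.385·(28.6 − 25) = 0
-5670.1 c = -4281.9
c = -4281.9/-5670.1 ≈ 0.7552 J/(g·K)

c ≈ 0.755 J/(g·K)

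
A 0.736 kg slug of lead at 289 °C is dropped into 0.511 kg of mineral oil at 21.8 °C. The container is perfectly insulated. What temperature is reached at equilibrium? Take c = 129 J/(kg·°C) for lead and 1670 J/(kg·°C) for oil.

Setting the total heat transfer to zero:
0.736×129×(T − 289) + 0.511×1670×(T − 21.8) = 0
948.31 T = 46042
T = 46042/948.31 ≈ 48.55 °C

T_f ≈ 48.6 °C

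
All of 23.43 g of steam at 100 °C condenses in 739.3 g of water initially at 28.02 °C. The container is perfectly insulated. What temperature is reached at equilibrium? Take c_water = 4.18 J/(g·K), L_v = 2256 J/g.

T_f ≈ 46.8 °C

Energy conservation, ΣQ = 0:
latent heat released on condensation: 23.43×2256 = 52858
  condensed water 100 °C→T: 97.94(T − 100)
  original water: 3090.3(T − 28.02)
3188.2 T = 52858 + 9793.7 + 86589 = 149241
T ≈ 46.81 °C, under the boiling point, so the assumption holds.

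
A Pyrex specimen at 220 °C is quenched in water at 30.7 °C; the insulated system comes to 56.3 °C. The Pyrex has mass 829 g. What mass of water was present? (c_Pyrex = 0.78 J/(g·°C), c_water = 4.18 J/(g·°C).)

m ≈ 989 g

Energy conservation, ΣQ = 0:
829·0.78·(56.3 − 220) + m·4.18·(56.3 − 30.7) = 0
107.01 m = 105852
m = 105852/107.01 ≈ 989.2 g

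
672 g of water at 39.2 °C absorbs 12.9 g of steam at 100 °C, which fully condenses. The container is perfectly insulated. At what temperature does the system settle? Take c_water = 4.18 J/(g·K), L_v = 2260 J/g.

T_f ≈ 50.5 °C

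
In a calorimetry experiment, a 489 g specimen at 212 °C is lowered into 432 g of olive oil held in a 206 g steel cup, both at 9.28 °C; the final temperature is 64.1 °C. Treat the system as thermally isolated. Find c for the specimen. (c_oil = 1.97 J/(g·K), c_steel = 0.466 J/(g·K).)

Taking heat into each body as positive, Σ m c ΔT = 0:
489·c·(64.1 − 212) + 432·1.97·(64.1 − 9.28) + 206·0.466·(64.1 − 9.28) = 0
-72323 c = -51917
c = -51917/-72323 ≈ 0.7178 J/(g·K)

c ≈ 0.718 J/(g·K)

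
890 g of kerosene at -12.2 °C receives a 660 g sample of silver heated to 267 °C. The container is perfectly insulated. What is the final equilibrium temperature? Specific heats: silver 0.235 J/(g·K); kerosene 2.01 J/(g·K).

Let T be the final temperature. ΣQ_i = 0:
660·0.235·(T − 267) + 890·2.01·(T − (-12.2)) = 0
155.1(T − 267) + 1788.9(T − (-12.2)) = 0
1944 T = 19587
T ≈ 10.08 °C

T_f ≈ 10.1 °C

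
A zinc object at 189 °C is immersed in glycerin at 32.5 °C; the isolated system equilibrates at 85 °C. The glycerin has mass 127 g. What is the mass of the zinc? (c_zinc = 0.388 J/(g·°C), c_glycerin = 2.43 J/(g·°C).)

Heat lost by the zinc = heat gained by the glycerin:
m×0.388×(189 − 85) = 127×2.43×(85 − 32.5)
40.35 m = 16202  ⇒  m ≈ 401.5 g

m ≈ 402 g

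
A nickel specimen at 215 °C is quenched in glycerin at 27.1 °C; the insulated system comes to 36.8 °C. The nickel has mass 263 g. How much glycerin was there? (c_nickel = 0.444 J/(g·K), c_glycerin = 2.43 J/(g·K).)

Setting the total heat transfer to zero:
263×0.444×(36.8 − 215) + m×2.43×(36.8 − 27.1) = 0
23.57 m = 20809
m = 20809/23.57 ≈ 882.8 g

m ≈ 883 g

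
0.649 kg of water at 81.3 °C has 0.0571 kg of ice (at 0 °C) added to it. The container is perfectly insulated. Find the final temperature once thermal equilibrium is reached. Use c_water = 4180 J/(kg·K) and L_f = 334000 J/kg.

T_f ≈ 68.3 °C

Energy balance with sensible and latent terms:
melt ice: 0.0571·334000 = 19071; meltwater 0→T: 0.0571·4180·T = 238.68 T; water: 2712.8(T − 81.3)
2951.5 T = 220552 − 19071 = 201481
T ≈ 68.26 °C — above 0 °C, consistent with complete melting.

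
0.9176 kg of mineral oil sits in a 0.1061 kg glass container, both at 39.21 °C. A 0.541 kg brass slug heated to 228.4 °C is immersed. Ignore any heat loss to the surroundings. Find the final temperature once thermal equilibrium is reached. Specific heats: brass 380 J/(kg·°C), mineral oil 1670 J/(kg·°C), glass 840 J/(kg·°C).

T_f is the heat-capacity-weighted average of the initial temperatures:
T_f = (205.58*228.4 + 1532.4*39.21 + 89.12*39.21) / (205.58 + 1532.4 + 89.12)
    = 110534 / 1827.1 ≈ 60.50 °C

T_f ≈ 60.5 °C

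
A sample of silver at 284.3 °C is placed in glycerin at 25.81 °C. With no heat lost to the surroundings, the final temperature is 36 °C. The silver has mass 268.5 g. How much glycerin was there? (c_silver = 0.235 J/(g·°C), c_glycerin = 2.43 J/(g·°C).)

Setting the total heat transfer to zero:
268.5·0.235·(36 − 284.3) + m·2.43·(36 − 25.81) = 0
24.76 m = 15667
m = 15667/24.76 ≈ 632.7 g

m ≈ 633 g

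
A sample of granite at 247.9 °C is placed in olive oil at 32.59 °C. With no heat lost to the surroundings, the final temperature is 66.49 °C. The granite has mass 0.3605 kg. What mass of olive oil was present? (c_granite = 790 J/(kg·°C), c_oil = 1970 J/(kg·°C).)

Taking heat into each body as positive, Σ m c ΔT = 0:
0.3605×790×(66.49 − 247.9) + m×1970×(66.49 − 32.59) = 0
66783 m = 51665
m = 51665/66783 ≈ 0.7736 kg

m ≈ 0.774 kg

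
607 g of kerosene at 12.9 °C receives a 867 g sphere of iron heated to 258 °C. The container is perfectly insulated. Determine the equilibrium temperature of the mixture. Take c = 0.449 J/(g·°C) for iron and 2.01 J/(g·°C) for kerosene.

T_f ≈ 72.2 °C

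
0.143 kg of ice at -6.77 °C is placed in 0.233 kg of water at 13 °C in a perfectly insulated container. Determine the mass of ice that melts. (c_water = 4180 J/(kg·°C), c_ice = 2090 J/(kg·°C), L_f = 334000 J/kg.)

m_melted ≈ 0.0318 kg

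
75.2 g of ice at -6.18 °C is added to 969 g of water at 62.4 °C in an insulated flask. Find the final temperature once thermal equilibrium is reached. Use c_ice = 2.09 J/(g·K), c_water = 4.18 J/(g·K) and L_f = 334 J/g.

T_f ≈ 51.9 °C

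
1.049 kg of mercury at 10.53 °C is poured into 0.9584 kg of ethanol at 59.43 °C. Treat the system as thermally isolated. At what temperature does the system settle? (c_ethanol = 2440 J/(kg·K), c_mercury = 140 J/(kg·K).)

T_f = Σ m_i c_i T_i / Σ m_i c_i:
T_f = (2338.5×59.43 + 146.86×10.53) / (2338.5 + 146.86)
    = 140523 / 2485.4 ≈ 56.54 °C

T_f ≈ 56.5 °C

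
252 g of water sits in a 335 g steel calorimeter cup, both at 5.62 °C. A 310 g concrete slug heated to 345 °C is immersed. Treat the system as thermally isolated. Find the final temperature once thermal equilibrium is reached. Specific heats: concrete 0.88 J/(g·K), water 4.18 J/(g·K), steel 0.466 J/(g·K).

Taking heat into each body as positive, Σ m c ΔT = 0:
310·0.88·(T − 345) + 252·4.18·(T − 5.62) + 335·0.466·(T − 5.62) = 0
1482.3 T = 100913
T = 100913 / 1482.3 = 68.1 °C

T_f ≈ 68.1 °C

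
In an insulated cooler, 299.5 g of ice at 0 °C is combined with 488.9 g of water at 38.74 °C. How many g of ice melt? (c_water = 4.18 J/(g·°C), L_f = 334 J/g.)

m_melted ≈ 237 g

Cooling the water to 0 °C releases 488.9·4.18·38.74 = 79169 J.
To melt every bit of ice: 299.5·334 = 100033 J.
Since 79169 < 100033 J, not all the ice melts; equilibrium is at 0 °C.
Mass melted = 79169/334 ≈ 237 g.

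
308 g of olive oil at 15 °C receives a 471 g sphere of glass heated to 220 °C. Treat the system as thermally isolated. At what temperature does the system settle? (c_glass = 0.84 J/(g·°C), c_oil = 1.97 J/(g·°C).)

|Q_glass| = |Q_oil|:
471·0.84·(220 − T) = 308·1.97·(T − 15)
395.64(220 − T) = 606.76(T − 15)
1002.4 T = 96142  ⇒  T ≈ 95.91 °C

T_f ≈ 95.9 °C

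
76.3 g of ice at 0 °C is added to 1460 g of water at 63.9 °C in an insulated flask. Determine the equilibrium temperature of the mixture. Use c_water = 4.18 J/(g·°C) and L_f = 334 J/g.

T_f ≈ 56.8 °C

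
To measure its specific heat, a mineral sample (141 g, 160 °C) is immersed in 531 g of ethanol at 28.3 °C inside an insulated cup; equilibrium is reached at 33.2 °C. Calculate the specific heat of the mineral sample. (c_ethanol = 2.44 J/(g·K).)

c ≈ 0.355 J/(g·K)

Heat lost by the mineral sample = heat gained by the ethanol:
141×c×(160 − 33.2) = 531×2.44×(33.2 − 28.3)
17879 c = 6348.6  ⇒  c ≈ 0.3551 J/(g·K)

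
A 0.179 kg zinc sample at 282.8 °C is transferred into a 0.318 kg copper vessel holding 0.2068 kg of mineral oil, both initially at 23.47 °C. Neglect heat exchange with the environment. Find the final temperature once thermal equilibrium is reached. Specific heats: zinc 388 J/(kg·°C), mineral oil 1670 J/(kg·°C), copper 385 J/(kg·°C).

T_f ≈ 57.0 °C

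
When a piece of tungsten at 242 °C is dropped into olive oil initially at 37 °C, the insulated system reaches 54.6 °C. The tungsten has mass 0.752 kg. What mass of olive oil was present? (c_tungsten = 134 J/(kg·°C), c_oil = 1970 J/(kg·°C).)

|Q_tungsten| = |Q_oil|:
0.752·134·(242 − 54.6) = m·1970·(54.6 − 37)
34672 m = 18884  ⇒  m ≈ 0.5446 kg

m ≈ 0.545 kg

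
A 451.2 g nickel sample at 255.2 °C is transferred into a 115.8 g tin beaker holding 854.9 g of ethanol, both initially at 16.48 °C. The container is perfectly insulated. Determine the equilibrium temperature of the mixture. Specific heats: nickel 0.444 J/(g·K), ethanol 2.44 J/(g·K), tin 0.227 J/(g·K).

T_f ≈ 37.2 °C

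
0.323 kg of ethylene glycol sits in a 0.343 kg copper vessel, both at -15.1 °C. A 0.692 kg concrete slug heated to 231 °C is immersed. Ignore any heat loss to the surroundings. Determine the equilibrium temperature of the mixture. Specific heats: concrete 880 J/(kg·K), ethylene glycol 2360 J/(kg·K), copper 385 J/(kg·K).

T_f ≈ 84.6 °C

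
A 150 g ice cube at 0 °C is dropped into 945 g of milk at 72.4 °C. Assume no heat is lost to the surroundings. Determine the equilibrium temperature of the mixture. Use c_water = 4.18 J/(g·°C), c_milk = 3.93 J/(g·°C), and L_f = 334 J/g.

T_f ≈ 50.4 °C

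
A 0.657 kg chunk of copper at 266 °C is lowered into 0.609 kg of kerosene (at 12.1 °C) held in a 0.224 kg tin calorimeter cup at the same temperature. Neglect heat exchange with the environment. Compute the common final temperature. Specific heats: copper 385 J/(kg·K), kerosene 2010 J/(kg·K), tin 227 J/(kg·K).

T_f ≈ 54.1 °C

T_f is the heat-capacity-weighted average of the initial temperatures:
T_f = (252.95×266 + 1224.1×12.1 + 50.85×12.1) / (252.95 + 1224.1 + 50.85)
    = 82710 / 1527.9 ≈ 54.13 °C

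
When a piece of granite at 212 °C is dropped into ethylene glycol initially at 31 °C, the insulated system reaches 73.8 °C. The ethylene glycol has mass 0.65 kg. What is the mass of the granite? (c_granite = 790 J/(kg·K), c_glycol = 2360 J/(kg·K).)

|Q_granite| = |Q_glycol|:
m×790×(212 − 73.8) = 0.65×2360×(73.8 − 31)
109178 m = 65655  ⇒  m ≈ 0.6014 kg

m ≈ 0.601 kg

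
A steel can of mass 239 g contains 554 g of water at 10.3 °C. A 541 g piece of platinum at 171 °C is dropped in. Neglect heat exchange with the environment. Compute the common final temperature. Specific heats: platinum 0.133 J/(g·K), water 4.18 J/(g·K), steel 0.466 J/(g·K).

Heat gained plus heat lost sum to zero:
541×0.133×(T − 171) + 554×4.18×(T − 10.3) + 239×0.466×(T − 10.3) = 0
71.95(T − 171) + 2315.7(T − 10.3) + 111.37(T − 10.3) = 0
2499 T = 37303
T ≈ 14.93 °C

T_f ≈ 14.9 °C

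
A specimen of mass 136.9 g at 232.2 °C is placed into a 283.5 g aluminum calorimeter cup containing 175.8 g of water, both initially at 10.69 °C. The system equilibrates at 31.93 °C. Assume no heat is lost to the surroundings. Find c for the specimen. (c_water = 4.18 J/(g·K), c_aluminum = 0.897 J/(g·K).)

Heat gained plus heat lost sum to zero:
136.9·c·(31.93 − 232.2) + 175.8·4.18·(31.93 − 10.69) + 283.5·0.897·(31.93 − 10.69) = 0
-27417 c = -21009
c = -21009/-27417 ≈ 0.7663 J/(g·K)

c ≈ 0.766 J/(g·K)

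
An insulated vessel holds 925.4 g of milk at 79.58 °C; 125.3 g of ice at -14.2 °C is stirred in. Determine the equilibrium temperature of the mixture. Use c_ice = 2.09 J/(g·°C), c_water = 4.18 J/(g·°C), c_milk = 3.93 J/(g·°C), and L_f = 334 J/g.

Let T be the final temperature. ΣQ_i = 0:
warm ice to 0 °C: 125.3·2.09·(0 − (-14.2)) = 3718.7
  melt ice: 125.3·334 = 41850
  meltwater 0→T: 125.3·4.18·T = 523.75 T
  milk: 3636.8(T − 79.58)
4160.6 T = 289418 − 45569 = 243849
T ≈ 58.61 °C. Since T > 0 °C, the all-ice-melts assumption holds.

T_f ≈ 58.6 °C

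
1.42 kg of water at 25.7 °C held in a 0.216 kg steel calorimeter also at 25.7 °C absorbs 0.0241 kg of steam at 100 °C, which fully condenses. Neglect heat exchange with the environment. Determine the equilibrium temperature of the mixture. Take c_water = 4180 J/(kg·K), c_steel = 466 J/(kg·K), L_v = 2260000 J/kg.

Taking heat into each body as positive, Σ m c ΔT = 0:
condense steam: −0.0241×2260000 = −54466
  condensate cools 100→T: 0.0241×4180×(T − 100) = 100.74(T − 100)
  water warms: 1.42×4180×(T − 25.7) = 5935.6(T − 25.7)
  cup: 100.66(T − 25.7)
6137 T = 54466 + 10074 + 155132 = 219672
T ≈ 35.79 °C, under the boiling point, so the assumption holds.

T_f ≈ 35.8 °C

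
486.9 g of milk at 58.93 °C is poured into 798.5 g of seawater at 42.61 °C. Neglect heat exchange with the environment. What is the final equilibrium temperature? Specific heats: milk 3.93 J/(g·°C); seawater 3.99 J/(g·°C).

Energy conservation, ΣQ = 0:
486.9*3.93*(T − 58.93) + 798.5*3.99*(T − 42.61) = 0
1913.5(T − 58.93) + 3186(T − 42.61) = 0
5099.5 T = 248520
T = 248520 / 5099.5 = 48.7 °C

T_f ≈ 48.7 °C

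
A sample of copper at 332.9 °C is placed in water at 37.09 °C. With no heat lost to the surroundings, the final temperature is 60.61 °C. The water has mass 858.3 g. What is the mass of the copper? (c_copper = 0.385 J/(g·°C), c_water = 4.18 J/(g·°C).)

Taking heat into each body as positive, Σ m c ΔT = 0:
m·0.385·(60.61 − 332.9) + 858.3·4.18·(60.61 − 37.09) = 0
-104.83 m = -84383
m = -84383/-104.83 ≈ 804.9 g

m ≈ 805 g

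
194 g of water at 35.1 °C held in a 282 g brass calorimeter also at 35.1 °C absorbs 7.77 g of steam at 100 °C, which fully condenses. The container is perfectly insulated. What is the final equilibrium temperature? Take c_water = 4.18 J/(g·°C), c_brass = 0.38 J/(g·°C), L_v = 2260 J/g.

Let T be the final temperature. ΣQ_i = 0:
condense steam: −7.77·2260 = −17560
  condensate cools 100→T: 7.77·4.18·(T − 100) = 32.48(T − 100)
  original water: 810.92(T − 35.1)
  brass cup: 282·0.38·(T − 35.1) = 107.16(T − 35.1)
950.56 T = 17560 + 3247.9 + 32225 = 53033
T ≈ 55.79 °C (< 100 °C, so full condensation is consistent).

T_f ≈ 55.8 °C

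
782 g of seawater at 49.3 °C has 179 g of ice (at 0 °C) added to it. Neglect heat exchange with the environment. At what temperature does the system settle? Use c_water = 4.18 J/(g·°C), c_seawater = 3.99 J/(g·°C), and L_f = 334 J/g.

T_f ≈ 24.3 °C

Energy balance with sensible and latent terms:
melt ice: 179·334 = 59786; meltwater 0→T: 179·4.18·T = 748.22 T; seawater: 3120.2(T − 49.3)
3868.4 T = 153825 − 59786 = 94039
T ≈ 24.31 °C (positive, so assuming full melt was valid).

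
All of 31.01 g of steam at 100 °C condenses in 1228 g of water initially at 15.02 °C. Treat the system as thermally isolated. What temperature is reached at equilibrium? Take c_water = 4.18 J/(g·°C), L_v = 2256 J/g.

T_f ≈ 30.4 °C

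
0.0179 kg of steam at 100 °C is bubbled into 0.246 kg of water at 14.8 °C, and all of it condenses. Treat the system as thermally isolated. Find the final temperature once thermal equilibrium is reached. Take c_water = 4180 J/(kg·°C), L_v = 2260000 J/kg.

Heat gained plus heat lost sum to zero:
steam→water at 100 °C releases m L_v = 0.0179·2260000 = 40454; condensed water 100 °C→T: 74.82(T − 100); original water: 1028.3(T − 14.8)
1103.1 T = 40454 + 7482.2 + 15219 = 63155
T ≈ 57.25 °C, under the boiling point, so the assumption holds.

T_f ≈ 57.3 °C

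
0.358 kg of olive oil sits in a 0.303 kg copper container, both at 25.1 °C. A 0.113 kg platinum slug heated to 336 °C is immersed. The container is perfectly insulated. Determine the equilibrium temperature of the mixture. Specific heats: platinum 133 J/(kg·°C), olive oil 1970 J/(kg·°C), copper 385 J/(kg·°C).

T_f ≈ 30.7 °C

Let T be the final temperature. ΣQ_i = 0:
0.113·133·(T − 336) + 0.358·1970·(T − 25.1) + 0.303·385·(T − 25.1) = 0
15.03(T − 336) + 705.26(T − 25.1) + 116.66(T − 25.1) = 0
(15.03 + 705.26 + 116.66) T = 15.03·336 + 705.26·25.1 + 116.66·25.1
T = 25680/836.94 ≈ 30.68 °C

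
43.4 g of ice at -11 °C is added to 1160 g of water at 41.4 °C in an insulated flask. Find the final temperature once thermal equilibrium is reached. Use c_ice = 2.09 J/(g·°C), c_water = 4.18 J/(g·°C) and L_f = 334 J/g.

T_f ≈ 36.8 °C

Let T be the final temperature. ΣQ_i = 0:
warm ice to 0 °C: 43.4×2.09×(0 − (-11)) = 997.77; latent heat to melt: 43.4×334 = 14496; meltwater 0→T: 43.4×4.18×T = 181.41 T; water: 4848.8(T − 41.4)
5030.2 T = 200740 − 15493 = 185247
T ≈ 36.83 °C — above 0 °C, consistent with complete melting.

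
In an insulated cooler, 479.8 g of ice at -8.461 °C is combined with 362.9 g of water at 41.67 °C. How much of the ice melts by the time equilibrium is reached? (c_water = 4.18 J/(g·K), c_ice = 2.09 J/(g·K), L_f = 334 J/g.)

m_melted ≈ 164 g

Cooling the water to 0 °C releases 362.9×4.18×41.67 = 63210 J.
Warming the ice to 0 °C takes 479.8×2.09×8.461 = 8484.5 J, leaving 54726 J for melting.
Fully melting the ice requires m_ice L_f = 479.8×334 = 160253 J.
Since 54726 < 160253 J, not all the ice melts; equilibrium is at 0 °C.
Mass melted = 54726/334 ≈ 163.8 g.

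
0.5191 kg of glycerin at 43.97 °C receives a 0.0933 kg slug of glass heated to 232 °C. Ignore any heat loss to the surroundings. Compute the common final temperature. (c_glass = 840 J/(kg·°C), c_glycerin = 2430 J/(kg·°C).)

T_f ≈ 55.0 °C

Heat gained plus heat lost sum to zero:
0.0933*840*(T − 232) + 0.5191*2430*(T − 43.97) = 0
1339.8 T = 73647
T = 73647/1339.8 ≈ 54.97 °C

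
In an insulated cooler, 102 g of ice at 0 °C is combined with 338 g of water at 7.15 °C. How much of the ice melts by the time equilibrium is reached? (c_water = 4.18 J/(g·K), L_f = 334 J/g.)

Cooling the water to 0 °C releases 338·4.18·7.15 = 10102 J.
Melting all 102 g of ice would need 102·334 = 34068 J.
10102 J < 34068 J, so only part of the ice melts and the system sits at 0 °C.
m_melt = 10102 / L_f = 30.24 g.

m_melted ≈ 30.2 g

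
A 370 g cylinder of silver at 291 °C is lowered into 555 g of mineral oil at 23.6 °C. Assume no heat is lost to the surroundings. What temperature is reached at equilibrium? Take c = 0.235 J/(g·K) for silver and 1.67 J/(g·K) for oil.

Let T be the final temperature. ΣQ_i = 0:
370×0.235×(T − 291) + 555×1.67×(T − 23.6) = 0
86.95(T − 291) + 926.85(T − 23.6) = 0
(86.95 + 926.85) T = 86.95×291 + 926.85×23.6
T = 47176 / 1013.8 = 46.5 °C

T_f ≈ 46.5 °C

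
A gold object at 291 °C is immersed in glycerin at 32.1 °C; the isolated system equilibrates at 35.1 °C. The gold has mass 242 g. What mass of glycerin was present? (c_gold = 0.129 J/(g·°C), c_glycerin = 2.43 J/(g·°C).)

m ≈ 1100 g

Energy conservation, ΣQ = 0:
242×0.129×(35.1 − 291) + m×2.43×(35.1 − 32.1) = 0
7.29 m = 7988.7
m = 7988.7/7.29 ≈ 1096 g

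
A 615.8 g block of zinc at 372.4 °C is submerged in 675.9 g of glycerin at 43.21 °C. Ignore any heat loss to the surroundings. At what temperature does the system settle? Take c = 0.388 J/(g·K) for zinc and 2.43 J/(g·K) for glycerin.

T_f ≈ 85.0 °C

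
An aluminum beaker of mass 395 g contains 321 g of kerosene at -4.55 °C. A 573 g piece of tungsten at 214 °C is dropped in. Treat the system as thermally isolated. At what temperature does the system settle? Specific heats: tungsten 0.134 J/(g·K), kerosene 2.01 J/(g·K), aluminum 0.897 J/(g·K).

T_f ≈ 11.0 °C

Let T be the final temperature. ΣQ_i = 0:
573×0.134×(T − 214) + 321×2.01×(T − (-4.55)) + 395×0.897×(T − (-4.55)) = 0
76.78(T − 214) + 645.21(T − (-4.55)) + 354.31(T − (-4.55)) = 0
(76.78 + 645.21 + 354.31) T = 76.78×214 + 645.21×(-4.55) + 354.31×(-4.55)
T = 11884/1076.3 ≈ 11.04 °C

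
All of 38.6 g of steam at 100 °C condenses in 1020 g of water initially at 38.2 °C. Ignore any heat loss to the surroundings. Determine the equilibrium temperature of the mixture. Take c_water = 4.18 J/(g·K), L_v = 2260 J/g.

T_f ≈ 60.2 °C

Taking heat into each body as positive, Σ m c ΔT = 0:
condense steam: −38.6×2260 = −87236; condensate cools 100→T: 38.6×4.18×(T − 100) = 161.35(T − 100); water warms: 1020×4.18×(T − 38.2) = 4263.6(T − 38.2)
4424.9 T = 87236 + 16135 + 162870 = 266240
T ≈ 60.17 °C, under the boiling point, so the assumption holds.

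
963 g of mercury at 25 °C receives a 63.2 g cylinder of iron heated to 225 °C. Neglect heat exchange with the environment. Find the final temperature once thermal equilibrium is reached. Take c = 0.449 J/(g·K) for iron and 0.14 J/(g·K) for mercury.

Heat gained plus heat lost sum to zero:
63.2·0.449·(T − 225) + 963·0.14·(T − 25) = 0
(28.38 + 134.82) T = 28.38·225 + 134.82·25
T ≈ 59.78 °C

T_f ≈ 59.8 °C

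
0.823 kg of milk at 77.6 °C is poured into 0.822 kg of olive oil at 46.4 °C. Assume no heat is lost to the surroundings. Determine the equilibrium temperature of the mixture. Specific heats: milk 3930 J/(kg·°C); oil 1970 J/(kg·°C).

Net heat exchanged in the isolated system is zero:
0.823·3930·(T − 77.6) + 0.822·1970·(T − 46.4) = 0
3234.4(T − 77.6) + 1619.3(T − 46.4) = 0
4853.7 T = 326126
T = 326126/4853.7 ≈ 67.19 °C

T_f ≈ 67.2 °C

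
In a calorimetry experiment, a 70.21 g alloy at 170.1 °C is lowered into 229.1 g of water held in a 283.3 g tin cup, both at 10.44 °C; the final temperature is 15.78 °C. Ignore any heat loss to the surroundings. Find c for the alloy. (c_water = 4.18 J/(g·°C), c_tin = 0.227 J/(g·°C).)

Energy conservation, ΣQ = 0:
70.21×c×(15.78 − 170.1) + 229.1×4.18×(15.78 − 10.44) + 283.3×0.227×(15.78 − 10.44) = 0
-10835 c = -5457.2
c = -5457.2/-10835 ≈ 0.5037 J/(g·°C)

c ≈ 0.504 J/(g·°C)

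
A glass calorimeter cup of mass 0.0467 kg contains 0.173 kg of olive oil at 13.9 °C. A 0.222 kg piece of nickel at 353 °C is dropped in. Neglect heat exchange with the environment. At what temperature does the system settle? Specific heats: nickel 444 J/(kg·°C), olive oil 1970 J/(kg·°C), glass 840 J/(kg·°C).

T_f ≈ 83.7 °C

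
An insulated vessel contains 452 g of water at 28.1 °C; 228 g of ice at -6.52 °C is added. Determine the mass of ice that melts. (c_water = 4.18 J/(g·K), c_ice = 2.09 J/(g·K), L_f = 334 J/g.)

m_melted ≈ 150 g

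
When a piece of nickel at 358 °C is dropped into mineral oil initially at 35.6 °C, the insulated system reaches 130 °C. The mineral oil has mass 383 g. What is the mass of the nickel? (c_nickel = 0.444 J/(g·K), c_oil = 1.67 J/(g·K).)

m ≈ 596 g

Net heat exchanged in the isolated system is zero:
m·0.444·(130 − 358) + 383·1.67·(130 − 35.6) = 0
-101.23 m = -60379
m = -60379/-101.23 ≈ 596.4 g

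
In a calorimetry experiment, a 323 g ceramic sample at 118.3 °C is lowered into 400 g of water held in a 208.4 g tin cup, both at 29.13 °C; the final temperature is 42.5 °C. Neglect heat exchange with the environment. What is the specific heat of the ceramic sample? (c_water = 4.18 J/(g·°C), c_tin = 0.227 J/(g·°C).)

c ≈ 0.939 J/(g·°C)

Energy conservation, ΣQ = 0:
323×c×(42.5 − 118.3) + 400×4.18×(42.5 − 29.13) + 208.4×0.227×(42.5 − 29.13) = 0
-24483 c = -22987
c = -22987/-24483 ≈ 0.9389 J/(g·°C)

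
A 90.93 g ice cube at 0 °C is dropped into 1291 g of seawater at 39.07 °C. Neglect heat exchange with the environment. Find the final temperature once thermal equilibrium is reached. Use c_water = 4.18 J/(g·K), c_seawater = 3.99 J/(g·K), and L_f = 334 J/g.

Conservation of energy gives ΣQ = 0:
latent heat to melt: 90.93·334 = 30371; warm the meltwater: 380.09 T; seawater cools: 1291·3.99·(T − 39.07) = 5151.1(T − 39.07)
5531.2 T = 201253 − 30371 = 170882
T ≈ 30.89 °C — above 0 °C, consistent with complete melting.

T_f ≈ 30.9 °C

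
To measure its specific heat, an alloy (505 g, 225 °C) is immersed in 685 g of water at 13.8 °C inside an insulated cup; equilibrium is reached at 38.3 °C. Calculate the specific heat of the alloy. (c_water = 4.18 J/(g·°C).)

c ≈ 0.744 J/(g·°C)

m_s c (T_s − T_f) = m_water c_water (T_f − T_0):
505·c·(225 − 38.3) = 685·4.18·(38.3 − 13.8)
94284 c = 70151  ⇒  c ≈ 0.744 J/(g·°C)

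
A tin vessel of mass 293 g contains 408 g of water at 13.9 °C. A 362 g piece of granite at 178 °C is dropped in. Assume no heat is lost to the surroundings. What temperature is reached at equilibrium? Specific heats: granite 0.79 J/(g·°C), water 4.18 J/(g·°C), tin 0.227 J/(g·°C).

T_f ≈ 36.7 °C

T_f is the heat-capacity-weighted average of the initial temperatures:
T_f = (285.98·178 + 1705.4·13.9 + 66.51·13.9) / (285.98 + 1705.4 + 66.51)
    = 75535 / 2057.9 ≈ 36.70 °C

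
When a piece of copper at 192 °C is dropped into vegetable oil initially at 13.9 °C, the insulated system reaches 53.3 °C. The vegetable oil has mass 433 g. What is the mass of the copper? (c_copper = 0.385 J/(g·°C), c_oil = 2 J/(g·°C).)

m ≈ 639 g

Heat lost by the copper = heat gained by the oil:
m·0.385·(192 − 53.3) = 433·2·(53.3 − 13.9)
53.4 m = 34120  ⇒  m ≈ 639 g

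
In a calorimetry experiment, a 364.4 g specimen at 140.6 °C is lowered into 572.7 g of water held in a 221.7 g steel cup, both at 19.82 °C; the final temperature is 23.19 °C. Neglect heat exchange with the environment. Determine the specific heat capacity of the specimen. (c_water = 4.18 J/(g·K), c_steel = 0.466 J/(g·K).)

Energy conservation, ΣQ = 0:
364.4×c×(23.19 − 140.6) + 572.7×4.18×(23.19 − 19.82) + 221.7×0.466×(23.19 − 19.82) = 0
-42784 c = -8415.6
c = -8415.6/-42784 ≈ 0.1967 J/(g·K)

c ≈ 0.197 J/(g·K)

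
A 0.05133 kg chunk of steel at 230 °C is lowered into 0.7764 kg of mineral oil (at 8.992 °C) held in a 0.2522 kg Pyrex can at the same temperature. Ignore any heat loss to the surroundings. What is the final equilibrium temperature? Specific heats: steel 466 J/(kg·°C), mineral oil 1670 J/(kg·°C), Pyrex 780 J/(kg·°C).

T_f ≈ 12.5 °C

Conservation of energy gives ΣQ = 0:
0.05133*466*(T − 230) + 0.7764*1670*(T − 8.992) + 0.2522*780*(T − 8.992) = 0
1517.2 T = 18929
T = 18929 / 1517.2 = 12.5 °C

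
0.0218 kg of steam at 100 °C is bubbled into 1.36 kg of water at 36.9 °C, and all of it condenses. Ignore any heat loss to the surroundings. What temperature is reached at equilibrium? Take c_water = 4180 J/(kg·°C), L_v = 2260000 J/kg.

Taking heat into each body as positive, Σ m c ΔT = 0:
steam→water at 100 °C releases m L_v = 0.0218×2260000 = 49268; condensed water 100 °C→T: 91.12(T − 100); original water: 5684.8(T − 36.9)
5775.9 T = 49268 + 9112.4 + 209769 = 268150
T ≈ 46.43 °C — below 100 °C, confirming all the steam condensed.

T_f ≈ 46.4 °C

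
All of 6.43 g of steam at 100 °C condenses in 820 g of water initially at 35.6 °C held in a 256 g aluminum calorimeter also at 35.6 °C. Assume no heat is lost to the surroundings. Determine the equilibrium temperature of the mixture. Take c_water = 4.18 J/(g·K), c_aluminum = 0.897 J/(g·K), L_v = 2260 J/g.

T_f ≈ 40.0 °C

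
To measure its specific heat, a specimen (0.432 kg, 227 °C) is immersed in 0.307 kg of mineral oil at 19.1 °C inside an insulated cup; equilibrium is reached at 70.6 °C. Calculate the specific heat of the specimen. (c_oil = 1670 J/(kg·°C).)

Let T be the final temperature. ΣQ_i = 0:
0.432×c×(70.6 − 227) + 0.307×1670×(70.6 − 19.1) = 0
-67.56 c = -26404
c = -26404/-67.56 ≈ 390.8 J/(kg·°C)

c ≈ 391 J/(kg·°C)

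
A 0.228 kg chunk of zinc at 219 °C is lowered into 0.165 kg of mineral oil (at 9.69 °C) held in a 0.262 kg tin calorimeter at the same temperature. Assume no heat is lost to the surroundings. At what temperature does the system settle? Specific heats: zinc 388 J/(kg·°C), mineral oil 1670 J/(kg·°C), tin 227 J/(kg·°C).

T_f ≈ 53.4 °C

Let T be the final temperature. ΣQ_i = 0:
0.228×388×(T − 219) + 0.165×1670×(T − 9.69) + 0.262×227×(T − 9.69) = 0
88.46(T − 219) + 275.55(T − 9.69) + 59.47(T − 9.69) = 0
(88.46 + 275.55 + 59.47) T = 88.46×219 + 275.55×9.69 + 59.47×9.69
T ≈ 53.41 °C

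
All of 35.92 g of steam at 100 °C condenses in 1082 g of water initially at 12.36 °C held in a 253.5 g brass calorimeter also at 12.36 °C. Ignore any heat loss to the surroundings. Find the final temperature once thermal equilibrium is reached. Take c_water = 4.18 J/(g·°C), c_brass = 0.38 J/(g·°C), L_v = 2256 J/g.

T_f ≈ 32.1 °C

Taking heat into each body as positive, Σ m c ΔT = 0:
latent heat released on condensation: 35.92×2256 = 81036
  condensed water 100 °C→T: 150.15(T − 100)
  water warms: 1082×4.18×(T − 12.36) = 4522.8(T − 12.36)
  cup: 96.33(T − 12.36)
4769.2 T = 81036 + 15015 + 57092 = 153142
T ≈ 32.11 °C — below 100 °C, confirming all the steam condensed.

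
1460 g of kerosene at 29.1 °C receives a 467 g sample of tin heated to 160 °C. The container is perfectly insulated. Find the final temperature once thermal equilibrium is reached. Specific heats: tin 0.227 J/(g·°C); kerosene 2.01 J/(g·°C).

Taking heat into each body as positive, Σ m c ΔT = 0:
467·0.227·(T − 160) + 1460·2.01·(T − 29.1) = 0
(106.01 + 2934.6) T = 106.01·160 + 2934.6·29.1
T = 102358 / 3040.6 = 33.7 °C

T_f ≈ 33.7 °C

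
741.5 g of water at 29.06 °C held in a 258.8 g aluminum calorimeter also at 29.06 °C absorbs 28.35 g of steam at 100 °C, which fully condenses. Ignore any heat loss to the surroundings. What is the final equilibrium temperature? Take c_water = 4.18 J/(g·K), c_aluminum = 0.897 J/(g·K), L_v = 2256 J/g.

T_f ≈ 50.0 °C

Conservation of energy gives ΣQ = 0:
latent heat released on condensation: 28.35·2256 = 63958; condensate cools 100→T: 28.35·4.18·(T − 100) = 118.5(T − 100); original water: 3099.5(T − 29.06); aluminum cup: 258.8·0.897·(T − 29.06) = 232.14(T − 29.06)
3450.1 T = 63958 + 11850 + 96817 = 172625
T ≈ 50.03 °C, under the boiling point, so the assumption holds.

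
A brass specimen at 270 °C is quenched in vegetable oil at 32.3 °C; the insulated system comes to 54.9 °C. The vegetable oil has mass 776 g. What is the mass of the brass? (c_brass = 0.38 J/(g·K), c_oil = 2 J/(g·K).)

m ≈ 429 g

|Q_brass| = |Q_oil|:
m×0.38×(270 − 54.9) = 776×2×(54.9 − 32.3)
81.74 m = 35075  ⇒  m ≈ 429.1 g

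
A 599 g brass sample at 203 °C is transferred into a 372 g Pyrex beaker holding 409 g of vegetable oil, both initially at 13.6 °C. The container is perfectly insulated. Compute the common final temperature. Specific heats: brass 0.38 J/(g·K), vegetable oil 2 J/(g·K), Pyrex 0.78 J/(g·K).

T_f ≈ 45.9 °C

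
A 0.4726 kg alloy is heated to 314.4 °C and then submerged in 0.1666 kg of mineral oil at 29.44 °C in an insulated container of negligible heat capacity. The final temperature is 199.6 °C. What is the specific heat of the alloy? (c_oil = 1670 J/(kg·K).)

m_s c (T_s − T_f) = m_oil c_oil (T_f − T_0):
0.4726·c·(314.4 − 199.6) = 0.1666·1670·(199.6 − 29.44)
54.25 c = 47342  ⇒  c ≈ 872.6 J/(kg·K)

c ≈ 873 J/(kg·K)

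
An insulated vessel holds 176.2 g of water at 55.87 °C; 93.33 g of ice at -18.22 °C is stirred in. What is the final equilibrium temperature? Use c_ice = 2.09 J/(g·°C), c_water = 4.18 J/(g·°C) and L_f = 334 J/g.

T_f ≈ 5.7 °C

Sum of m c ΔT and latent-heat terms is zero:
ice -18.22→0 °C: 93.33·2.09·18.22 = 3554; melt ice: 93.33·334 = 31172; meltwater 0→T: 93.33·4.18·T = 390.12 T; water: 736.52(T − 55.87)
1126.6 T = 41149 − 34726 = 6422.9
T ≈ 5.70 °C — above 0 °C, consistent with complete melting.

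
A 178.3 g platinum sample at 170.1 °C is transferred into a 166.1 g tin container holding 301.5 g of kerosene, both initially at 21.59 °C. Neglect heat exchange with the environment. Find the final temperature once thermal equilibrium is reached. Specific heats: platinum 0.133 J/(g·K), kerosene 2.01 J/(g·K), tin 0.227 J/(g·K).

T_f ≈ 26.9 °C

Setting the total heat transfer to zero:
178.3·0.133·(T − 170.1) + 301.5·2.01·(T − 21.59) + 166.1·0.227·(T − 21.59) = 0
23.71(T − 170.1) + 606.01(T − 21.59) + 37.7(T − 21.59) = 0
667.43 T = 17932
T = 17932 / 667.43 = 26.9 °C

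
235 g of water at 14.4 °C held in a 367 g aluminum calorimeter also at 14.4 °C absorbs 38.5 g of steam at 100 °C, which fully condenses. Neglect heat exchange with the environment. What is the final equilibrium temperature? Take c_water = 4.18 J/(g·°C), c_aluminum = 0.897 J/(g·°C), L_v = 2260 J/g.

T_f ≈ 82.8 °C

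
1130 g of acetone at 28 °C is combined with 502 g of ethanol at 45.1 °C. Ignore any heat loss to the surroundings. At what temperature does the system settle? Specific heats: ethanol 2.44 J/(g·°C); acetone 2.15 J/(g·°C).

T_f ≈ 33.7 °C

T_f = Σ m_i c_i T_i / Σ m_i c_i:
T_f = (1224.9×45.1 + 2429.5×28) / (1224.9 + 2429.5)
    = 123268 / 3654.4 ≈ 33.73 °C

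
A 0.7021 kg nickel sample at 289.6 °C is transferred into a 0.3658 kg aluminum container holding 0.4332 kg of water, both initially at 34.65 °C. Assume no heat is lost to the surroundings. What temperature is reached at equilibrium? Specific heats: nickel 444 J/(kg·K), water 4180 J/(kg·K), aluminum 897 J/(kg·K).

T_f ≈ 67.1 °C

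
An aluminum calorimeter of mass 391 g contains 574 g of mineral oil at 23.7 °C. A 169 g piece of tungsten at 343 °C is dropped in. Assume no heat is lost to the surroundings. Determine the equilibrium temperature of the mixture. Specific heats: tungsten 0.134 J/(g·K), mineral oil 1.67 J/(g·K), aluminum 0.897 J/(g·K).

T_f ≈ 29.1 °C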